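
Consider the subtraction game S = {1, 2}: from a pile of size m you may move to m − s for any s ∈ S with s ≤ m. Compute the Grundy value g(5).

2

Compute g(0), g(1), … for moves {1, 2}:
k:     0  1  2  3  4  5
g(k):  0  1  2  0  1  2
So g(5) = 2.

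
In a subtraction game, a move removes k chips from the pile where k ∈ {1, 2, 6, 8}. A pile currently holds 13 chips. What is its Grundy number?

Build the Grundy sequence with g(k) = mex{g(k−s) : s ∈ {1, 2, 6, 8}, s ≤ k}:
g(0) = mex{} = 0
g(1) = mex{0} = 1
g(2) = mex{0,1} = 2
g(3) = mex{1,2} = 0
g(4) = mex{0,2} = 1
g(5) = mex{0,1} = 2
g(6) = mex{0,1,2} = 3
g(7) = mex{1,2,3} = 0
g(8) = mex{0,2,3} = 1
g(9) = mex{0,1} = 2
g(10) = mex{1,2} = 0
g(11) = mex{0,2} = 1
g(12) = mex{0,1,3} = 2
g(13) = mex{0,1,2} = 3
So g(13) = 3.

3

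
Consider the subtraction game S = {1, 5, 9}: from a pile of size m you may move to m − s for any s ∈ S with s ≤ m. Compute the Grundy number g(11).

1

Grundy values for subtraction set {1, 5, 9}:
g(0) = mex{} = 0
g(1) = mex{0} = 1
g(2) = mex{1} = 0
g(3) = mex{0} = 1
g(4) = mex{1} = 0
g(5) = mex{0} = 1
g(6) = mex{1} = 0
g(7) = mex{0} = 1
g(8) = mex{1} = 0
g(9) = mex{0} = 1
g(10) = mex{1} = 0
g(11) = mex{0} = 1
So g(11) = 1.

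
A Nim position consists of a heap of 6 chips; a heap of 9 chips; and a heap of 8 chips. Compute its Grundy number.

7

Compute the nim-sum pairwise:
6 ⊕ 9 = 15
15 ⊕ 8 = 7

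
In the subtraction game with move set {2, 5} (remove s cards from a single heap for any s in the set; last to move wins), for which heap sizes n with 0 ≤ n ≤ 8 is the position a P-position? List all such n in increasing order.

0, 1, 4, 7, 8

Compute g(0), g(1), … for moves {2, 5}:
g(0) = mex{} = 0
g(1) = mex{} = 0
g(2) = mex{0} = 1
g(3) = mex{0} = 1
g(4) = mex{1} = 0
g(5) = mex{0,1} = 2
g(6) = mex{0} = 1
g(7) = mex{1,2} = 0
g(8) = mex{1} = 0
The P-positions (g = 0) in 0..8 are 0, 1, 4, 7, 8.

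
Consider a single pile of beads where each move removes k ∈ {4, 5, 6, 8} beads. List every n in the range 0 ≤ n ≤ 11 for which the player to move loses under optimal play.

Build the Grundy sequence with g(k) = mex{g(k−s) : s ∈ {4, 5, 6, 8}, s ≤ k}:
g(0) = mex{} = 0
g(1) = mex{} = 0
g(2) = mex{} = 0
g(3) = mex{} = 0
g(4) = mex{0} = 1
g(5) = mex{0} = 1
g(6) = mex{0} = 1
g(7) = mex{0} = 1
g(8) = mex{0,1} = 2
g(9) = mex{0,1} = 2
g(10) = mex{0,1} = 2
g(11) = mex{0,1} = 2
The P-positions (g = 0) in 0..11 are 0, 1, 2, 3.

0, 1, 2, 3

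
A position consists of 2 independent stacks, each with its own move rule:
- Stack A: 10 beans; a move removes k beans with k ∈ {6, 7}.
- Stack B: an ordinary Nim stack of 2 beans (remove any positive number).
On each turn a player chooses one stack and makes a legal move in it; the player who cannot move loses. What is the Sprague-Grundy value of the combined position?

Build the Grundy sequence for stack A with g(k) = mex{g(k−s) : s ∈ {6, 7}, s ≤ k}:
k:     0  1  2  3  4  5  6  7  8  9 10
g(k):  0  0  0  0  0  0  1  1  1  1  1
So g(10) = 1.
Stack B is a plain Nim stack of size 2, so its Grundy value is 2.
The value of a disjunctive sum is the nim-sum of the parts.
Combined value = 1 XOR 2 = 3.

3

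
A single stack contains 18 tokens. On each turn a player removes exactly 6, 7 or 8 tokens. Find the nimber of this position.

Build the Grundy sequence with g(k) = mex{g(k−s) : s ∈ {6, 7, 8}, s ≤ k}:
k:     0  1  2  3  4  5  6  7  8  9 10 11 12 13 14 15 16 17 18
g(k):  0  0  0  0  0  0  1  1  1  1  1  1  2  2  0  0  0  0  0
So g(18) = 0.

0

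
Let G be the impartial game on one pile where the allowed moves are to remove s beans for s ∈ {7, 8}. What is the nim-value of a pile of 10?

Compute g(0), g(1), … for moves {7, 8}:
k:     0  1  2  3  4  5  6  7  8  9 10
g(k):  0  0  0  0  0  0  0  1  1  1  1
So g(10) = 1.

1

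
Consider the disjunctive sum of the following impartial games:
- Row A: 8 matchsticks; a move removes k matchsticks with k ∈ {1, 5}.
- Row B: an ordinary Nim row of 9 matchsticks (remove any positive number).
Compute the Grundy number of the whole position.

9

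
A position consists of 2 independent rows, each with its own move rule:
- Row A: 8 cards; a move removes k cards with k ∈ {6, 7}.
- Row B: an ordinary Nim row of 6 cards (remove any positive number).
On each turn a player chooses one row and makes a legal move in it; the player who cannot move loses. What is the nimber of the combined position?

7

For row A, compute g(0), g(1), … with moves {6, 7}:
k:     0  1  2  3  4  5  6  7  8
g(k):  0  0  0  0  0  0  1  1  1
So g(8) = 1.
Row B is a plain Nim row of size 6, so its Grundy value is 6.
The value of a disjunctive sum is the nim-sum of the parts.
Combined value = 1 XOR 6 = 7.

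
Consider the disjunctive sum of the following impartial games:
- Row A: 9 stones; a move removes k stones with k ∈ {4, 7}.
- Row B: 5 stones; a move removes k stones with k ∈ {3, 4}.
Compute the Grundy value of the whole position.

3

Build the Grundy sequence for row A with g(k) = mex{g(k−s) : s ∈ {4, 7}, s ≤ k}:
k:     0  1  2  3  4  5  6  7  8  9
g(k):  0  0  0  0  1  1  1  1  2  2
So g(9) = 2.
For row B, compute g(0), g(1), … with moves {3, 4}:
g(0) = mex{} = 0
g(1) = mex{} = 0
g(2) = mex{} = 0
g(3) = mex{0} = 1
g(4) = mex{0} = 1
g(5) = mex{0} = 1
So g(5) = 1.
By the Sprague-Grundy theorem, the Grundy value of a sum of independent games is the XOR of the component values.
Combined value = 2 XOR 1 = 3.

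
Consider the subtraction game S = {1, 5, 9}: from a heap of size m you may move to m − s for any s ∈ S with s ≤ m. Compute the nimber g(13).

Grundy values for subtraction set {1, 5, 9}:
g(0) = mex{} = 0
g(1) = mex{0} = 1
g(2) = mex{1} = 0
g(3) = mex{0} = 1
g(4) = mex{1} = 0
g(5) = mex{0} = 1
g(6) = mex{1} = 0
g(7) = mex{0} = 1
g(8) = mex{1} = 0
g(9) = mex{0} = 1
g(10) = mex{1} = 0
g(11) = mex{0} = 1
g(12) = mex{1} = 0
g(13) = mex{0} = 1
So g(13) = 1.

1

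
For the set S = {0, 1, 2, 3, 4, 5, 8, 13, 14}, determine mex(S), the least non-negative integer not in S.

6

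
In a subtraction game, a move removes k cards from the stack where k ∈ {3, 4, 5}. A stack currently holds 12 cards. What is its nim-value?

1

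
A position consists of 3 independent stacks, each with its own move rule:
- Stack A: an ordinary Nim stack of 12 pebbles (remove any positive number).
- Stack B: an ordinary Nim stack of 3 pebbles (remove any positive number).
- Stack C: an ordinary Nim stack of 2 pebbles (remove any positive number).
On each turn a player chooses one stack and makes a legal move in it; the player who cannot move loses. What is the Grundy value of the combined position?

13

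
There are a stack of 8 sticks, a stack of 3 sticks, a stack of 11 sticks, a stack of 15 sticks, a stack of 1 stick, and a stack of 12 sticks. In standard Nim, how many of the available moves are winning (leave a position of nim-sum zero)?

3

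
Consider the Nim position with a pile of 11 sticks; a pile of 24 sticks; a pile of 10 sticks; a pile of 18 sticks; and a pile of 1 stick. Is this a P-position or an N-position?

Compute the nim-sum pairwise:
11 ⊕ 24 = 19
19 ⊕ 10 = 25
25 ⊕ 18 = 11
11 ⊕ 1 = 10
The nim-sum is 10 ≠ 0, so this is an N-position: the player to move can win.

N-position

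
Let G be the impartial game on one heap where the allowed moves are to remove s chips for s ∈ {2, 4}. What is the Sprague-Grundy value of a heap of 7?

0

Build the Grundy sequence with g(k) = mex{g(k−s) : s ∈ {2, 4}, s ≤ k}:
k:     0  1  2  3  4  5  6  7
g(k):  0  0  1  1  2  2  0  0
So g(7) = 0.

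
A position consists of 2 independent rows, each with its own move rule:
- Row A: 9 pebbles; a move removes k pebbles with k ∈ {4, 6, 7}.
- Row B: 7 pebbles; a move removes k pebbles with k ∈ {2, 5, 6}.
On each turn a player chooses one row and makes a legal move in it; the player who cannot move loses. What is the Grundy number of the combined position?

1

Grundy values for row A (subtraction set {4, 6, 7}):
g(0) = mex{} = 0
g(1) = mex{} = 0
g(2) = mex{} = 0
g(3) = mex{} = 0
g(4) = mex{0} = 1
g(5) = mex{0} = 1
g(6) = mex{0} = 1
g(7) = mex{0} = 1
g(8) = mex{0,1} = 2
g(9) = mex{0,1} = 2
So g(9) = 2.
For row B, compute g(0), g(1), … with moves {2, 5, 6}:
g(0) = mex{} = 0
g(1) = mex{} = 0
g(2) = mex{0} = 1
g(3) = mex{0} = 1
g(4) = mex{1} = 0
g(5) = mex{0,1} = 2
g(6) = mex{0} = 1
g(7) = mex{0,1,2} = 3
So g(7) = 3.
The value of a disjunctive sum is the nim-sum of the parts.
Combined value = 2 XOR 3 = 1.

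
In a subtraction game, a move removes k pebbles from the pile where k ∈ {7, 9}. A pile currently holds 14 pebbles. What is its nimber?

2

Build the Grundy sequence with g(k) = mex{g(k−s) : s ∈ {7, 9}, s ≤ k}:
g(0) = mex{} = 0
g(1) = mex{} = 0
g(2) = mex{} = 0
g(3) = mex{} = 0
g(4) = mex{} = 0
g(5) = mex{} = 0
g(6) = mex{} = 0
g(7) = mex{0} = 1
g(8) = mex{0} = 1
g(9) = mex{0} = 1
g(10) = mex{0} = 1
g(11) = mex{0} = 1
g(12) = mex{0} = 1
g(13) = mex{0} = 1
g(14) = mex{0,1} = 2
So g(14) = 2.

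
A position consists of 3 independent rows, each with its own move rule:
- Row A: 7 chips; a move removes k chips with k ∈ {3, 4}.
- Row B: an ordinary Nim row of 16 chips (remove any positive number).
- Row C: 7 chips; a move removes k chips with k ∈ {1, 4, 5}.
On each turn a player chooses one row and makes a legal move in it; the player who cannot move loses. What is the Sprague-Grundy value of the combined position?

Grundy values for row A (subtraction set {3, 4}):
g(0) = mex{} = 0
g(1) = mex{} = 0
g(2) = mex{} = 0
g(3) = mex{0} = 1
g(4) = mex{0} = 1
g(5) = mex{0} = 1
g(6) = mex{0,1} = 2
g(7) = mex{1} = 0
So g(7) = 0.
Row B is a plain Nim row of size 16, so its Grundy value is 16.
Grundy values for row C (subtraction set {1, 4, 5}):
k:     0  1  2  3  4  5  6  7
g(k):  0  1  0  1  2  3  2  3
So g(7) = 3.
The value of a disjunctive sum is the nim-sum of the parts.
Combined value = 0 ⊕ 16 ⊕ 3 = 19.

19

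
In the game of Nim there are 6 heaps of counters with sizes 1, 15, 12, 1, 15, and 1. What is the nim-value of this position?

In binary:
  0001  (1)
  1111  (15)
  1100  (12)
  0001  (1)
  1111  (15)
  0001  (1)
  ----
  1101  (13)

13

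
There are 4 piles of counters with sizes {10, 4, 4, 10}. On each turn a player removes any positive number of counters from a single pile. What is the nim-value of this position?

0

Bitwise XOR of the heap sizes:
  1010  (10)
  0100  (4)
  0100  (4)
  1010  (10)
  ----
  0000  (0)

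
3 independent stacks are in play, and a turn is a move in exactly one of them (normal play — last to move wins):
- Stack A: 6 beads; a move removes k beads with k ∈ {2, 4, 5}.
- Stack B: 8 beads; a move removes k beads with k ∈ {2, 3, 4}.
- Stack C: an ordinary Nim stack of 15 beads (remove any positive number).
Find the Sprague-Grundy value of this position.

Grundy values for stack A (subtraction set {2, 4, 5}):
k:     0  1  2  3  4  5  6
g(k):  0  0  1  1  2  2  3
So g(6) = 3.
For stack B, compute g(0), g(1), … with moves {2, 3, 4}:
g(0) = mex{} = 0
g(1) = mex{} = 0
g(2) = mex{0} = 1
g(3) = mex{0} = 1
g(4) = mex{0,1} = 2
g(5) = mex{0,1} = 2
g(6) = mex{1,2} = 0
g(7) = mex{1,2} = 0
g(8) = mex{0,2} = 1
So g(8) = 1.
Stack C is a plain Nim stack of size 15, so its Grundy value is 15.
By the Sprague-Grundy theorem, the Grundy value of a sum of independent games is the XOR of the component values.
Combined value = 3 ⊕ 1 ⊕ 15 = 13.

13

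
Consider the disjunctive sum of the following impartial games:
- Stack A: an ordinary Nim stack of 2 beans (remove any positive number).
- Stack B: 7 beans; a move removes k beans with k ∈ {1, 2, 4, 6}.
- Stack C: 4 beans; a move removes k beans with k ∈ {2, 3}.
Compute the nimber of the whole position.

Stack A is a plain Nim stack of size 2, so its Grundy value is 2.
Grundy values for stack B (subtraction set {1, 2, 4, 6}):
k:     0  1  2  3  4  5  6  7
g(k):  0  1  2  0  1  2  3  4
So g(7) = 4.
Grundy values for stack C (subtraction set {2, 3}):
k:     0  1  2  3  4
g(k):  0  0  1  1  2
So g(4) = 2.
By the Sprague-Grundy theorem, the Grundy value of a sum of independent games is the XOR of the component values.
Combined value = 2 XOR 4 XOR 2 = 4.

4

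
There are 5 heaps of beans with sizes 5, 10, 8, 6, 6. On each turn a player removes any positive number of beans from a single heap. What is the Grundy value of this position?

Bitwise XOR of the heap sizes:
  0101  (5)
  1010  (10)
  1000  (8)
  0110  (6)
  0110  (6)
  ----
  0111  (7)

7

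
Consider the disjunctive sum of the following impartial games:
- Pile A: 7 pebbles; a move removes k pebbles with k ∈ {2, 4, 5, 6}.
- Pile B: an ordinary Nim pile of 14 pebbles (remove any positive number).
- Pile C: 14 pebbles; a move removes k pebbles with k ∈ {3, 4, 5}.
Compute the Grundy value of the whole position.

15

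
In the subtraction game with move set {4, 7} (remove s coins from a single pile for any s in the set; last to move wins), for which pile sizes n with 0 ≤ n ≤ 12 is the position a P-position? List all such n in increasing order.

0, 1, 2, 3, 11, 12

Grundy values for subtraction set {4, 7}:
g(0) = mex{} = 0
g(1) = mex{} = 0
g(2) = mex{} = 0
g(3) = mex{} = 0
g(4) = mex{0} = 1
g(5) = mex{0} = 1
g(6) = mex{0} = 1
g(7) = mex{0} = 1
g(8) = mex{0,1} = 2
g(9) = mex{0,1} = 2
g(10) = mex{0,1} = 2
g(11) = mex{1} = 0
g(12) = mex{1,2} = 0
The P-positions (g = 0) in 0..12 are 0, 1, 2, 3, 11, 12.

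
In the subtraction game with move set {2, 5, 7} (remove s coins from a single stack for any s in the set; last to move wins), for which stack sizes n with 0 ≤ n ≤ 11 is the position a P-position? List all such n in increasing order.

0, 1, 4, 10

Grundy values for subtraction set {2, 5, 7}:
g(0) = mex{} = 0
g(1) = mex{} = 0
g(2) = mex{0} = 1
g(3) = mex{0} = 1
g(4) = mex{1} = 0
g(5) = mex{0,1} = 2
g(6) = mex{0} = 1
g(7) = mex{0,1,2} = 3
g(8) = mex{0,1} = 2
g(9) = mex{0,1,3} = 2
g(10) = mex{1,2} = 0
g(11) = mex{0,1,2} = 3
The P-positions (g = 0) in 0..11 are 0, 1, 4, 10.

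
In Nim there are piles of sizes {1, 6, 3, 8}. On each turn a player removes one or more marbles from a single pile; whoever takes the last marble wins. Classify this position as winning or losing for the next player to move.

Winning position

Nim-sum: 1 XOR 6 XOR 3 XOR 8 = 12.
The nim-sum is 12 ≠ 0, so this is an N-position: the player to move can win.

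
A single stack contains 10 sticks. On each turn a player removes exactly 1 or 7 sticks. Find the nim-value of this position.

0

Compute g(0), g(1), … for moves {1, 7}:
k:     0  1  2  3  4  5  6  7  8  9 10
g(k):  0  1  0  1  0  1  0  1  0  1  0
So g(10) = 0.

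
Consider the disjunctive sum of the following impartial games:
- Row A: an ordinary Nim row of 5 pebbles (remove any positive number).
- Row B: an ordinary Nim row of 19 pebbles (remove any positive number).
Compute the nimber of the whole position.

Row A is a plain Nim row of size 5, so its Grundy value is 5.
Row B is a plain Nim row of size 19, so its Grundy value is 19.
By the Sprague-Grundy theorem, the Grundy value of a sum of independent games is the XOR of the component values.
Combined value = 5 XOR 19 = 22.

22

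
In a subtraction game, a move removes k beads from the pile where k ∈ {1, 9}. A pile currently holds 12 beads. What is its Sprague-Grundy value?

Build the Grundy sequence with g(k) = mex{g(k−s) : s ∈ {1, 9}, s ≤ k}:
g(0) = mex{} = 0
g(1) = mex{0} = 1
g(2) = mex{1} = 0
g(3) = mex{0} = 1
g(4) = mex{1} = 0
g(5) = mex{0} = 1
g(6) = mex{1} = 0
g(7) = mex{0} = 1
g(8) = mex{1} = 0
g(9) = mex{0} = 1
g(10) = mex{1} = 0
g(11) = mex{0} = 1
g(12) = mex{1} = 0
So g(12) = 0.

0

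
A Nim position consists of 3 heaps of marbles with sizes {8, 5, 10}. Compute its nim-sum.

7

Bitwise XOR of the heap sizes:
  1000  (8)
  0101  (5)
  1010  (10)
  ----
  0111  (7)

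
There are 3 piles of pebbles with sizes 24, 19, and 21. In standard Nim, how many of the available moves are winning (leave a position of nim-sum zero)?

3

Nim-sum: 24 ⊕ 19 ⊕ 21 = 30.
The overall nim-sum is X = 30. A pile of size p has a winning move iff p XOR X < p (reduce it to p XOR X).
  24: 24 XOR 30 = 6 < 24 — winning move (to 6).
  19: 19 XOR 30 = 13 < 19 — winning move (to 13).
  21: 21 XOR 30 = 11 < 21 — winning move (to 11).
That gives 3 winning moves.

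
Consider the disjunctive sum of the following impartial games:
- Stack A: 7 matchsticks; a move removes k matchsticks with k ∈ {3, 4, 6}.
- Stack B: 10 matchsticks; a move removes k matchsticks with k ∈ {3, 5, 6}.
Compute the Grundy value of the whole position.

Grundy values for stack A (subtraction set {3, 4, 6}):
g(0) = mex{} = 0
g(1) = mex{} = 0
g(2) = mex{} = 0
g(3) = mex{0} = 1
g(4) = mex{0} = 1
g(5) = mex{0} = 1
g(6) = mex{0,1} = 2
g(7) = mex{0,1} = 2
So g(7) = 2.
Grundy values for stack B (subtraction set {3, 5, 6}):
k:     0  1  2  3  4  5  6  7  8  9 10
g(k):  0  0  0  1  1  1  2  2  2  0  0
So g(10) = 0.
The value of a disjunctive sum is the nim-sum of the parts.
Combined value = 2 ⊕ 0 = 2.

2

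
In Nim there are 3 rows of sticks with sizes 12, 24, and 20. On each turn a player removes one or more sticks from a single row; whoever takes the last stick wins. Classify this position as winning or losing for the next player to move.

Losing position

Compute the nim-sum pairwise:
12 ⊕ 24 = 20
20 ⊕ 20 = 0
The nim-sum is 0, so this is a P-position: the player to move is in a losing position under optimal play.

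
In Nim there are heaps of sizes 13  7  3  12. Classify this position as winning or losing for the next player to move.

Bitwise XOR of the heap sizes:
  1101  (13)
  0111  (7)
  0011  (3)
  1100  (12)
  ----
  0101  (5)
The nim-sum is 5 ≠ 0, so this is an N-position: the player to move can win.

Winning position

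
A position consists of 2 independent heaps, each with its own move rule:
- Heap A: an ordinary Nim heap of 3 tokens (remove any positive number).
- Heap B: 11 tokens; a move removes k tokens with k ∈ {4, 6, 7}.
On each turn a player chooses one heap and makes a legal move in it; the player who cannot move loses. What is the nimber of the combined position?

3

Heap A is a plain Nim heap of size 3, so its Grundy value is 3.
For heap B, compute g(0), g(1), … with moves {4, 6, 7}:
k:     0  1  2  3  4  5  6  7  8  9 10 11
g(k):  0  0  0  0  1  1  1  1  2  2  2  0
So g(11) = 0.
By the Sprague-Grundy theorem, the Grundy value of a sum of independent games is the XOR of the component values.
Combined value = 3 ⊕ 0 = 3.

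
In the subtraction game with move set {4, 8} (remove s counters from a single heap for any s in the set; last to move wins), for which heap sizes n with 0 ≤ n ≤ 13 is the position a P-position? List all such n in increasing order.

0, 1, 2, 3, 12, 13

Compute g(0), g(1), … for moves {4, 8}:
g(0) = mex{} = 0
g(1) = mex{} = 0
g(2) = mex{} = 0
g(3) = mex{} = 0
g(4) = mex{0} = 1
g(5) = mex{0} = 1
g(6) = mex{0} = 1
g(7) = mex{0} = 1
g(8) = mex{0,1} = 2
g(9) = mex{0,1} = 2
g(10) = mex{0,1} = 2
g(11) = mex{0,1} = 2
g(12) = mex{1,2} = 0
g(13) = mex{1,2} = 0
The P-positions (g = 0) in 0..13 are 0, 1, 2, 3, 12, 13.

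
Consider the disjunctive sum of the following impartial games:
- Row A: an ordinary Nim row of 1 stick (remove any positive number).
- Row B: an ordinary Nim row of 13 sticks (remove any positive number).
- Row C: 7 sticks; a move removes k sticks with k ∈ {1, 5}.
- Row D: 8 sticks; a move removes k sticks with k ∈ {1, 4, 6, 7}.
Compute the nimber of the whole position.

Row A is a plain Nim row of size 1, so its Grundy value is 1.
Row B is a plain Nim row of size 13, so its Grundy value is 13.
For row C, compute g(0), g(1), … with moves {1, 5}:
k:     0  1  2  3  4  5  6  7
g(k):  0  1  0  1  0  1  0  1
So g(7) = 1.
For row D, compute g(0), g(1), … with moves {1, 4, 6, 7}:
k:     0  1  2  3  4  5  6  7  8
g(k):  0  1  0  1  2  0  1  2  3
So g(8) = 3.
The value of a disjunctive sum is the nim-sum of the parts.
Combined value = 1 XOR 13 XOR 1 XOR 3 = 14.

14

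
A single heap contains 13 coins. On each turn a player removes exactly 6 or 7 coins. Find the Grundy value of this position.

Build the Grundy sequence with g(k) = mex{g(k−s) : s ∈ {6, 7}, s ≤ k}:
g(0) = mex{} = 0
g(1) = mex{} = 0
g(2) = mex{} = 0
g(3) = mex{} = 0
g(4) = mex{} = 0
g(5) = mex{} = 0
g(6) = mex{0} = 1
g(7) = mex{0} = 1
g(8) = mex{0} = 1
g(9) = mex{0} = 1
g(10) = mex{0} = 1
g(11) = mex{0} = 1
g(12) = mex{0,1} = 2
g(13) = mex{1} = 0
So g(13) = 0.

0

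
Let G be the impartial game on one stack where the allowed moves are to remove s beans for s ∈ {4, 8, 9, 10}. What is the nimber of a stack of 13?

Grundy values for subtraction set {4, 8, 9, 10}:
g(0) = mex{} = 0
g(1) = mex{} = 0
g(2) = mex{} = 0
g(3) = mex{} = 0
g(4) = mex{0} = 1
g(5) = mex{0} = 1
g(6) = mex{0} = 1
g(7) = mex{0} = 1
g(8) = mex{0,1} = 2
g(9) = mex{0,1} = 2
g(10) = mex{0,1} = 2
g(11) = mex{0,1} = 2
g(12) = mex{0,1,2} = 3
g(13) = mex{0,1,2} = 3
So g(13) = 3.

3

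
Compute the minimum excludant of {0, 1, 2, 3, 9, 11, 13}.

The values 0, 1, 2, 3 are all present; 4 is the first non-negative integer missing from the set.

4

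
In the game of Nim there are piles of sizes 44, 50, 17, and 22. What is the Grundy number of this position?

Nim-sum: 44 ⊕ 50 ⊕ 17 ⊕ 22 = 25.

25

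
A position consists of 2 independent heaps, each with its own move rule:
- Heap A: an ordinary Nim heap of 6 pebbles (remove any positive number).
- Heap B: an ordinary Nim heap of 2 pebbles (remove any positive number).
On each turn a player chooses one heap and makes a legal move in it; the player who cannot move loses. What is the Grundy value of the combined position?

Heap A is a plain Nim heap of size 6, so its Grundy value is 6.
Heap B is a plain Nim heap of size 2, so its Grundy value is 2.
The value of a disjunctive sum is the nim-sum of the parts.
Combined value = 6 ⊕ 2 = 4.

4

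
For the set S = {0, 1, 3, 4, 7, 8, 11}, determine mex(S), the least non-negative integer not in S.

2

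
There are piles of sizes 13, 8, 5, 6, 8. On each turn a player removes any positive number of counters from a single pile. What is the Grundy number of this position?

14

Compute the nim-sum pairwise:
13 ^ 8 = 5
5 ^ 5 = 0
0 ^ 6 = 6
6 ^ 8 = 14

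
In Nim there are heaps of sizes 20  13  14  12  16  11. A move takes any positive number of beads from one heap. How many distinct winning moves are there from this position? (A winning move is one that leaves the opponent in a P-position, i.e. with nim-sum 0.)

0

Compute the nim-sum pairwise:
20 ^ 13 = 25
25 ^ 14 = 23
23 ^ 12 = 27
27 ^ 16 = 11
11 ^ 11 = 0
The nim-sum is already 0, so every move leaves a nonzero nim-sum — there are no winning moves.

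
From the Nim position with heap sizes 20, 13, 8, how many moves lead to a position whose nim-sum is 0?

Nim-sum: 20 XOR 13 XOR 8 = 17.
The overall nim-sum is X = 17. A heap of size p has a winning move iff p XOR X < p (reduce it to p XOR X).
  20: 20 XOR 17 = 5 < 20 — winning move (to 5).
  13: 13 XOR 17 = 28 ≥ 13 — no move.
  8: 8 XOR 17 = 25 ≥ 8 — no move.
That gives 1 winning move.

1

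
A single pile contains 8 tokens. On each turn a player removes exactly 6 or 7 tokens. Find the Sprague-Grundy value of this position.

Compute g(0), g(1), … for moves {6, 7}:
k:     0  1  2  3  4  5  6  7  8
g(k):  0  0  0  0  0  0  1  1  1
So g(8) = 1.

1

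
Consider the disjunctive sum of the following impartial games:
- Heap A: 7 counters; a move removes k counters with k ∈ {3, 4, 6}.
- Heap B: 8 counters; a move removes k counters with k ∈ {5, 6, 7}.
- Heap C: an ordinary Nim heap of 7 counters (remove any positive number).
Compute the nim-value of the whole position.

For heap A, compute g(0), g(1), … with moves {3, 4, 6}:
k:     0  1  2  3  4  5  6  7
g(k):  0  0  0  1  1  1  2  2
So g(7) = 2.
For heap B, compute g(0), g(1), … with moves {5, 6, 7}:
g(0) = mex{} = 0
g(1) = mex{} = 0
g(2) = mex{} = 0
g(3) = mex{} = 0
g(4) = mex{} = 0
g(5) = mex{0} = 1
g(6) = mex{0} = 1
g(7) = mex{0} = 1
g(8) = mex{0} = 1
So g(8) = 1.
Heap C is a plain Nim heap of size 7, so its Grundy value is 7.
By the Sprague-Grundy theorem, the Grundy value of a sum of independent games is the XOR of the component values.
Combined value = 2 ⊕ 1 ⊕ 7 = 4.

4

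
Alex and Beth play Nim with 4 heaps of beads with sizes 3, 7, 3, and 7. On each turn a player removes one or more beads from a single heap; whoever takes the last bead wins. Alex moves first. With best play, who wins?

Beth wins

Bitwise XOR of the heap sizes:
  011  (3)
  111  (7)
  011  (3)
  111  (7)
  ---
  000  (0)
The nim-sum is 0, so this is a P-position: the player to move is in a losing position under optimal play; Alex is about to move from it and so loses — Beth wins.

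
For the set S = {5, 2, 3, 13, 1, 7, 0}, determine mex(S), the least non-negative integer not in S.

4

The values 0, 1, 2, 3 are all present; 4 is the first non-negative integer missing from the set.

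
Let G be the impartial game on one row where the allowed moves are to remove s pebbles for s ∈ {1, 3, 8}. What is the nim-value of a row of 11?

Build the Grundy sequence with g(k) = mex{g(k−s) : s ∈ {1, 3, 8}, s ≤ k}:
k:     0  1  2  3  4  5  6  7  8  9 10 11
g(k):  0  1  0  1  0  1  0  1  2  3  2  0
So g(11) = 0.

0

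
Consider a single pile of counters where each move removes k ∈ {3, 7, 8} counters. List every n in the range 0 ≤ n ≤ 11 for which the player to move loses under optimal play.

Grundy values for subtraction set {3, 7, 8}:
g(0) = mex{} = 0
g(1) = mex{} = 0
g(2) = mex{} = 0
g(3) = mex{0} = 1
g(4) = mex{0} = 1
g(5) = mex{0} = 1
g(6) = mex{1} = 0
g(7) = mex{0,1} = 2
g(8) = mex{0,1} = 2
g(9) = mex{0} = 1
g(10) = mex{0,1,2} = 3
g(11) = mex{1,2} = 0
The P-positions (g = 0) in 0..11 are 0, 1, 2, 6, 11.

0, 1, 2, 6, 11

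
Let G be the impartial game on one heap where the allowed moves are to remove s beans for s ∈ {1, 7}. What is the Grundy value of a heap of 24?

Build the Grundy sequence with g(k) = mex{g(k−s) : s ∈ {1, 7}, s ≤ k}:
k:     0  1  2  3  4  5  6  7  8  9 10 11 12 13 14 15 16 17 18 19 20 21 22 23 24
g(k):  0  1  0  1  0  1  0  1  0  1  0  1  0  1  0  1  0  1  0  1  0  1  0  1  0
So g(24) = 0.

0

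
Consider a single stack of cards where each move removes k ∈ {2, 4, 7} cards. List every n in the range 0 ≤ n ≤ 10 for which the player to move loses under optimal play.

0, 1, 6, 9

Grundy values for subtraction set {2, 4, 7}:
g(0) = mex{} = 0
g(1) = mex{} = 0
g(2) = mex{0} = 1
g(3) = mex{0} = 1
g(4) = mex{0,1} = 2
g(5) = mex{0,1} = 2
g(6) = mex{1,2} = 0
g(7) = mex{0,1,2} = 3
g(8) = mex{0,2} = 1
g(9) = mex{1,2,3} = 0
g(10) = mex{0,1} = 2
The P-positions (g = 0) in 0..10 are 0, 1, 6, 9.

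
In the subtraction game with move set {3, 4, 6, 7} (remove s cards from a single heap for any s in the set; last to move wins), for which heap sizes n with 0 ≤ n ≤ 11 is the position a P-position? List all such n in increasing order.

0, 1, 2, 10, 11

Compute g(0), g(1), … for moves {3, 4, 6, 7}:
k:     0  1  2  3  4  5  6  7  8  9 10 11
g(k):  0  0  0  1  1  1  2  2  2  3  0  0
The P-positions (g = 0) in 0..11 are 0, 1, 2, 10, 11.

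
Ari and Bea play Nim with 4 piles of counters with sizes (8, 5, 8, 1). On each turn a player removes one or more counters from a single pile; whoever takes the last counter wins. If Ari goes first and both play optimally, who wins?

Ari wins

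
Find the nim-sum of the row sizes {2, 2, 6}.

Compute the nim-sum pairwise:
2 XOR 2 = 0
0 XOR 6 = 6

6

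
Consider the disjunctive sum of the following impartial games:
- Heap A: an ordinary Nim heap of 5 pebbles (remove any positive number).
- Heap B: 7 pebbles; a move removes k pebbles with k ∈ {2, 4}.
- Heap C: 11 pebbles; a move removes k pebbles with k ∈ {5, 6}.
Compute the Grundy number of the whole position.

Heap A is a plain Nim heap of size 5, so its Grundy value is 5.
Grundy values for heap B (subtraction set {2, 4}):
g(0) = mex{} = 0
g(1) = mex{} = 0
g(2) = mex{0} = 1
g(3) = mex{0} = 1
g(4) = mex{0,1} = 2
g(5) = mex{0,1} = 2
g(6) = mex{1,2} = 0
g(7) = mex{1,2} = 0
So g(7) = 0.
Build the Grundy sequence for heap C with g(k) = mex{g(k−s) : s ∈ {5, 6}, s ≤ k}:
k:     0  1  2  3  4  5  6  7  8  9 10 11
g(k):  0  0  0  0  0  1  1  1  1  1  2  0
So g(11) = 0.
By the Sprague-Grundy theorem, the Grundy value of a sum of independent games is the XOR of the component values.
Combined value = 5 ⊕ 0 ⊕ 0 = 5.

5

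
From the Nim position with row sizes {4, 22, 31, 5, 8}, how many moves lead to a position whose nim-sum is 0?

Nim-sum: 4 ^ 22 ^ 31 ^ 5 ^ 8 = 0.
The nim-sum is already 0, so every move leaves a nonzero nim-sum — there are no winning moves.

0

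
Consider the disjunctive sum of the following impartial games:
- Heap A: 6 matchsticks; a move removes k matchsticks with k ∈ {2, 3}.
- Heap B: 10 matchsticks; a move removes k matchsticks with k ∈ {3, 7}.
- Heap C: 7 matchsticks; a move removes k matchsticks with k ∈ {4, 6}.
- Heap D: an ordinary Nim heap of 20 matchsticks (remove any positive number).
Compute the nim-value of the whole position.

21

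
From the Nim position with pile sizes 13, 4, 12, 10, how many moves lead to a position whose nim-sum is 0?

3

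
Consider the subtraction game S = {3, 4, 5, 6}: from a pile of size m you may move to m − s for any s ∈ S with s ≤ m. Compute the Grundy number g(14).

1

Grundy values for subtraction set {3, 4, 5, 6}:
k:     0  1  2  3  4  5  6  7  8  9 10 11 12 13 14
g(k):  0  0  0  1  1  1  2  2  2  0  0  0  1  1  1
So g(14) = 1.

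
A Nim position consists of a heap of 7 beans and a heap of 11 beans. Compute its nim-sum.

12

Compute the nim-sum pairwise:
7 XOR 11 = 12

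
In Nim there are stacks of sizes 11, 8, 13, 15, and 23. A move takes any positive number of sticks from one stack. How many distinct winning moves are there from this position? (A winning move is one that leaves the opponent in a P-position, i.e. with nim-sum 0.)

1

Compute the nim-sum pairwise:
11 ^ 8 = 3
3 ^ 13 = 14
14 ^ 15 = 1
1 ^ 23 = 22
The overall nim-sum is X = 22. A stack of size p has a winning move iff p XOR X < p (reduce it to p XOR X).
  11: 11 XOR 22 = 29 ≥ 11 — no move.
  8: 8 XOR 22 = 30 ≥ 8 — no move.
  13: 13 XOR 22 = 27 ≥ 13 — no move.
  15: 15 XOR 22 = 25 ≥ 15 — no move.
  23: 23 XOR 22 = 1 < 23 — winning move (to 1).
That gives 1 winning move.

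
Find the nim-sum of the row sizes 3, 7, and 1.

In binary:
  011  (3)
  111  (7)
  001  (1)
  ---
  101  (5)

5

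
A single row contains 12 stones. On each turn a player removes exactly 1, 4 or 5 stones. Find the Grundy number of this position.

Compute g(0), g(1), … for moves {1, 4, 5}:
g(0) = mex{} = 0
g(1) = mex{0} = 1
g(2) = mex{1} = 0
g(3) = mex{0} = 1
g(4) = mex{0,1} = 2
g(5) = mex{0,1,2} = 3
g(6) = mex{0,1,3} = 2
g(7) = mex{0,1,2} = 3
g(8) = mex{1,2,3} = 0
g(9) = mex{0,2,3} = 1
g(10) = mex{1,2,3} = 0
g(11) = mex{0,2,3} = 1
g(12) = mex{0,1,3} = 2
So g(12) = 2.

2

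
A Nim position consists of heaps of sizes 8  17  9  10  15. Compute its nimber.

Compute the nim-sum pairwise:
8 ⊕ 17 = 25
25 ⊕ 9 = 16
16 ⊕ 10 = 26
26 ⊕ 15 = 21

21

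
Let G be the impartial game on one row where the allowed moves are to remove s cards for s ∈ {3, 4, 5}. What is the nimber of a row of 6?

2

Build the Grundy sequence with g(k) = mex{g(k−s) : s ∈ {3, 4, 5}, s ≤ k}:
g(0) = mex{} = 0
g(1) = mex{} = 0
g(2) = mex{} = 0
g(3) = mex{0} = 1
g(4) = mex{0} = 1
g(5) = mex{0} = 1
g(6) = mex{0,1} = 2
So g(6) = 2.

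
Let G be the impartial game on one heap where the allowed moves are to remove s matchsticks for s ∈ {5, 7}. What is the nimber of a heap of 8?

1

Grundy values for subtraction set {5, 7}:
g(0) = mex{} = 0
g(1) = mex{} = 0
g(2) = mex{} = 0
g(3) = mex{} = 0
g(4) = mex{} = 0
g(5) = mex{0} = 1
g(6) = mex{0} = 1
g(7) = mex{0} = 1
g(8) = mex{0} = 1
So g(8) = 1.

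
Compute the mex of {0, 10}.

1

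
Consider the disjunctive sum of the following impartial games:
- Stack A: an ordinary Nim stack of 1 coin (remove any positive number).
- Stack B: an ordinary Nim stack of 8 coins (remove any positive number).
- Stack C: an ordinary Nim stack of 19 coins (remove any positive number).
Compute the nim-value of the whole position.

Stack A is a plain Nim stack of size 1, so its Grundy value is 1.
Stack B is a plain Nim stack of size 8, so its Grundy value is 8.
Stack C is a plain Nim stack of size 19, so its Grundy value is 19.
The value of a disjunctive sum is the nim-sum of the parts.
Combined value = 1 XOR 8 XOR 19 = 26.

26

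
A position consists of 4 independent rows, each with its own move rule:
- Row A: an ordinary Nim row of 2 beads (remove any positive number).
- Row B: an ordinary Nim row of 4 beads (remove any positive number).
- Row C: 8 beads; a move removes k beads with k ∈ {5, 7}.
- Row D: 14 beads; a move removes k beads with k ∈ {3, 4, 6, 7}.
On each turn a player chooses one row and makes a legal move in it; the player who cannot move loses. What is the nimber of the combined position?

Row A is a plain Nim row of size 2, so its Grundy value is 2.
Row B is a plain Nim row of size 4, so its Grundy value is 4.
Grundy values for row C (subtraction set {5, 7}):
k:     0  1  2  3  4  5  6  7  8
g(k):  0  0  0  0  0  1  1  1  1
So g(8) = 1.
For row D, compute g(0), g(1), … with moves {3, 4, 6, 7}:
k:     0  1  2  3  4  5  6  7  8  9 10 11 12 13 14
g(k):  0  0  0  1  1  1  2  2  2  3  0  0  0  1  1
So g(14) = 1.
The value of a disjunctive sum is the nim-sum of the parts.
Combined value = 2 XOR 4 XOR 1 XOR 1 = 6.

6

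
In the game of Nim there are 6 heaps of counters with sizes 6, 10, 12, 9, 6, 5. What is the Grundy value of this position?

10

Nim-sum: 6 ^ 10 ^ 12 ^ 9 ^ 6 ^ 5 = 10.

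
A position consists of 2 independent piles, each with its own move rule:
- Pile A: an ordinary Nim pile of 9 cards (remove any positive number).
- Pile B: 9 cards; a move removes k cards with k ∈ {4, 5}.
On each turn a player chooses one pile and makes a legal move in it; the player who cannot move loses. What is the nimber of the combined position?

Pile A is a plain Nim pile of size 9, so its Grundy value is 9.
For pile B, compute g(0), g(1), … with moves {4, 5}:
k:     0  1  2  3  4  5  6  7  8  9
g(k):  0  0  0  0  1  1  1  1  2  0
So g(9) = 0.
The value of a disjunctive sum is the nim-sum of the parts.
Combined value = 9 ⊕ 0 = 9.

9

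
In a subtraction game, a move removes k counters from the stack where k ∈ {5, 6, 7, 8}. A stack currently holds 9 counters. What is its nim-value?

1

Grundy values for subtraction set {5, 6, 7, 8}:
g(0) = mex{} = 0
g(1) = mex{} = 0
g(2) = mex{} = 0
g(3) = mex{} = 0
g(4) = mex{} = 0
g(5) = mex{0} = 1
g(6) = mex{0} = 1
g(7) = mex{0} = 1
g(8) = mex{0} = 1
g(9) = mex{0} = 1
So g(9) = 1.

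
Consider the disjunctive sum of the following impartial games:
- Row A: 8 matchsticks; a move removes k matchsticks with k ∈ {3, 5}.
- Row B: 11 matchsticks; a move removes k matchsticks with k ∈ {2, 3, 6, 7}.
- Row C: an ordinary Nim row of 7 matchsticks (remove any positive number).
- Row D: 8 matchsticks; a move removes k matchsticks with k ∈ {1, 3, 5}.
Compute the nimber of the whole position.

6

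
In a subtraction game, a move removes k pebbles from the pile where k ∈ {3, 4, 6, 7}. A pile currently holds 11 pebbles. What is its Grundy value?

Grundy values for subtraction set {3, 4, 6, 7}:
k:     0  1  2  3  4  5  6  7  8  9 10 11
g(k):  0  0  0  1  1  1  2  2  2  3  0  0
So g(11) = 0.

0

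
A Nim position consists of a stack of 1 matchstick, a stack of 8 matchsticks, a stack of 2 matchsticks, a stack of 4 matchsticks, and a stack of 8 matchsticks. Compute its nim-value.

Compute the nim-sum pairwise:
1 XOR 8 = 9
9 XOR 2 = 11
11 XOR 4 = 15
15 XOR 8 = 7

7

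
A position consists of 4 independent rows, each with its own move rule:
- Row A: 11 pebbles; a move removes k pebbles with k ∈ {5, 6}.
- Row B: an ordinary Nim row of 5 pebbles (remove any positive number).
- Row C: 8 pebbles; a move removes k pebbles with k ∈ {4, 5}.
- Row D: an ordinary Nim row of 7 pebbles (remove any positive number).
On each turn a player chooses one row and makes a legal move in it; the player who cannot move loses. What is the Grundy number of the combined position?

0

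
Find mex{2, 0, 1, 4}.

The values 0, 1, 2 are all present; 3 is the first non-negative integer missing from the set.

3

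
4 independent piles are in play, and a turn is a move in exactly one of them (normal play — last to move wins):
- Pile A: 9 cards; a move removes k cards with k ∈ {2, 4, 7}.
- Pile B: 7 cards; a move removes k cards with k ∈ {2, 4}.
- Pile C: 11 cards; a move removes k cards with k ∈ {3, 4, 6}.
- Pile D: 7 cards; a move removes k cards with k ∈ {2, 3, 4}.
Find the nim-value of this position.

0

Build the Grundy sequence for pile A with g(k) = mex{g(k−s) : s ∈ {2, 4, 7}, s ≤ k}:
g(0) = mex{} = 0
g(1) = mex{} = 0
g(2) = mex{0} = 1
g(3) = mex{0} = 1
g(4) = mex{0,1} = 2
g(5) = mex{0,1} = 2
g(6) = mex{1,2} = 0
g(7) = mex{0,1,2} = 3
g(8) = mex{0,2} = 1
g(9) = mex{1,2,3} = 0
So g(9) = 0.
Grundy values for pile B (subtraction set {2, 4}):
k:     0  1  2  3  4  5  6  7
g(k):  0  0  1  1  2  2  0  0
So g(7) = 0.
For pile C, compute g(0), g(1), … with moves {3, 4, 6}:
k:     0  1  2  3  4  5  6  7  8  9 10 11
g(k):  0  0  0  1  1  1  2  2  2  0  0  0
So g(11) = 0.
Build the Grundy sequence for pile D with g(k) = mex{g(k−s) : s ∈ {2, 3, 4}, s ≤ k}:
k:     0  1  2  3  4  5  6  7
g(k):  0  0  1  1  2  2  0  0
So g(7) = 0.
By the Sprague-Grundy theorem, the Grundy value of a sum of independent games is the XOR of the component values.
Combined value = 0 XOR 0 XOR 0 XOR 0 = 0.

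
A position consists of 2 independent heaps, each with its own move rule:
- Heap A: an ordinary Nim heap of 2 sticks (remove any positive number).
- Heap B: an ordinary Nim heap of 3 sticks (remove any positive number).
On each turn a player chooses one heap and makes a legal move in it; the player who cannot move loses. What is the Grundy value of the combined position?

1

Heap A is a plain Nim heap of size 2, so its Grundy value is 2.
Heap B is a plain Nim heap of size 3, so its Grundy value is 3.
By the Sprague-Grundy theorem, the Grundy value of a sum of independent games is the XOR of the component values.
Combined value = 2 XOR 3 = 1.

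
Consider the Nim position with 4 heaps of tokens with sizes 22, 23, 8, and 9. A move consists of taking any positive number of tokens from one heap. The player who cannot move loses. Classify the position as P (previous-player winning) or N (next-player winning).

In binary:
  10110  (22)
  10111  (23)
  01000  (8)
  01001  (9)
  -----
  00000  (0)
The nim-sum is 0, so this is a P-position: the player to move is in a losing position under optimal play.

P-position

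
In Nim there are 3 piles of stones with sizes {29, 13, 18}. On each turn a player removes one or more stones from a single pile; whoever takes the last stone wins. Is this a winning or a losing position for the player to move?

Nim-sum: 29 ⊕ 13 ⊕ 18 = 2.
The nim-sum is 2 ≠ 0, so this is an N-position: the player to move can win.

Winning position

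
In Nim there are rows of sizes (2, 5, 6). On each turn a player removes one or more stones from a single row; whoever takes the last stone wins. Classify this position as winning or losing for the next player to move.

Winning position

In binary:
  010  (2)
  101  (5)
  110  (6)
  ---
  001  (1)
The nim-sum is 1 ≠ 0, so this is an N-position: the player to move can win.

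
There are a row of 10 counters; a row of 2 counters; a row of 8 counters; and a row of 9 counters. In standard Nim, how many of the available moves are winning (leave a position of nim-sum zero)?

Compute the nim-sum pairwise:
10 XOR 2 = 8
8 XOR 8 = 0
0 XOR 9 = 9
The overall nim-sum is X = 9. A row of size p has a winning move iff p XOR X < p (reduce it to p XOR X).
  10: 10 XOR 9 = 3 < 10 — winning move (to 3).
  2: 2 XOR 9 = 11 ≥ 2 — no move.
  8: 8 XOR 9 = 1 < 8 — winning move (to 1).
  9: 9 XOR 9 = 0 < 9 — winning move (to 0).
That gives 3 winning moves.

3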